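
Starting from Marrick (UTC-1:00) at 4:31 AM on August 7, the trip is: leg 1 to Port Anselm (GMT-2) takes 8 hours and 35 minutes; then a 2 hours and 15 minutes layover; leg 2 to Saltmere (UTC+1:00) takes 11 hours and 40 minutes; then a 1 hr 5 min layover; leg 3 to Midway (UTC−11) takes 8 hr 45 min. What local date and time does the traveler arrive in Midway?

Convert departure to UTC: 4:31 AM + 1:00 = 5:31 AM UTC on Aug 7.
Add 8 hours and 35 minutes leg 1 → 2:06 PM UTC.
Add 2 hours and 15 minutes layover in Port Anselm → 4:21 PM UTC.
Add 11 hours 40 minutes leg 2 → 4:01 AM UTC (Aug 8).
Add 1 hour and 5 minutes layover in Saltmere → 5:06 AM UTC.
Add 8 hours and 45 minutes leg 3 → 1:51 PM UTC.
Midway is UTC−11:00, so local arrival = 1:51 PM − 11:00 = 2:51 AM on Aug 8.

2:51 AM on Aug 8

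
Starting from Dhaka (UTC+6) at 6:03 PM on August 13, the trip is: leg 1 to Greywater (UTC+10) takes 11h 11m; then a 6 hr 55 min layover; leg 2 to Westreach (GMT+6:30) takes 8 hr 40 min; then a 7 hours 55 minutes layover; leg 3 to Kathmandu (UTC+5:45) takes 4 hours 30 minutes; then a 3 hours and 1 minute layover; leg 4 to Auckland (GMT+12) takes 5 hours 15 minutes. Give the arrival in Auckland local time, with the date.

11:30 PM on August 15

Convert departure to UTC: 6:03 PM − 6:00 = 12:03 PM UTC on Aug 13.
Add 11 hours 11 minutes leg 1 → 11:14 PM UTC.
Add 6 hours and 55 minutes layover in Greywater → 6:09 AM UTC (Aug 14).
Add 8 hours and 40 minutes leg 2 → 2:49 PM UTC.
Add 7 hours and 55 minutes layover in Westreach → 10:44 PM UTC.
Add 4 hours 30 minutes leg 3 → 3:14 AM UTC (Aug 15).
Add 3 hours 1 minute layover in Kathmandu → 6:15 AM UTC.
Add 5 hours 15 minutes leg 4 → 11:30 AM UTC.
Auckland is UTC+12:00, so local arrival = 11:30 AM + 12:00 = 11:30 PM on Aug 15.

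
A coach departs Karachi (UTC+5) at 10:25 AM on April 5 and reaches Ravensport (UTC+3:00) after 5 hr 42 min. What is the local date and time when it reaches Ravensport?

Convert departure to UTC: 10:25 AM − 5:00 = 5:25 AM UTC on Apr 5.
Add 5 hours 42 minutes travel time → 11:07 AM UTC.
Ravensport is UTC+3:00, so local arrival = 11:07 AM + 3:00 = 2:07 PM on Apr 5.

2:07 PM on April 5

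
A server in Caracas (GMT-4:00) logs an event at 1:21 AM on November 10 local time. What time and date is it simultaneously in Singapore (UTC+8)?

1:21 PM on Nov 10

In UTC: 1:21 AM + 4:00 = 5:21 AM on Nov 10.
Singapore is UTC+8:00: 5:21 AM + 8:00 = 1:21 PM on Nov 10.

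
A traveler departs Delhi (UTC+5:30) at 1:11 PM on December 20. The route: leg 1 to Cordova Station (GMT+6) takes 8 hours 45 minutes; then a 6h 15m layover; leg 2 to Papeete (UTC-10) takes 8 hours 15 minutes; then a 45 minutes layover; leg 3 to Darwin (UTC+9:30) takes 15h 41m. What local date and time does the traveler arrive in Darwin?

8:52 AM on December 22

Convert departure to UTC: 1:11 PM − 5:30 = 7:41 AM UTC on Dec 20.
Add 8 hours and 45 minutes leg 1 → 4:26 PM UTC.
Add 6 hours 15 minutes layover in Cordova Station → 10:41 PM UTC.
Add 8 hours and 15 minutes leg 2 → 6:56 AM UTC (Dec 21).
Add 45 minutes layover in Papeete → 7:41 AM UTC.
Add 15 hours and 41 minutes leg 3 → 11:22 PM UTC.
Darwin is UTC+9:30, so local arrival = 11:22 PM + 9:30 = 8:52 AM on Dec 22.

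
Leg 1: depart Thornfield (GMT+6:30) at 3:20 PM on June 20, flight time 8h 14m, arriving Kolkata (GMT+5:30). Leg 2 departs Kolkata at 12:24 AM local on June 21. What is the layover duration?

1 hour 50 minutes

Convert departure to UTC: 3:20 PM − 6:30 = 8:50 AM UTC on Jun 20.
Add 8 hours 14 minutes flight time → 5:04 PM UTC.
Kolkata is UTC+5:30, so local arrival = 5:04 PM + 5:30 = 10:34 PM on Jun 20.
Layover = 12:24 AM − 10:34 PM (+1 day) = 1 hour 50 minutes.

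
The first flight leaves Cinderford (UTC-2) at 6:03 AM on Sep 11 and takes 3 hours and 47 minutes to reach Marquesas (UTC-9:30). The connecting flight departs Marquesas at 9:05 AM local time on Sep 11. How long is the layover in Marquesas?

6 hours 45 minutes

Convert departure to UTC: 6:03 AM + 2:00 = 8:03 AM UTC on Sep 11.
Add 3 hours 47 minutes flight time → 11:50 AM UTC.
Marquesas is UTC−9:30, so local arrival = 11:50 AM − 9:30 = 2:20 AM on Sep 11.
Layover = 9:05 AM − 2:20 AM = 6 hours 45 minutes.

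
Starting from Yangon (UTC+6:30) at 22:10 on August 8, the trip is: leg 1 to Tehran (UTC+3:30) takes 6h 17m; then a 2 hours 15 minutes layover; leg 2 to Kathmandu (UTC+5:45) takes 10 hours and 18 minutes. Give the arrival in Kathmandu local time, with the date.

Convert departure to UTC: 22:10 − 6:30 = 15:40 UTC on Aug 8.
Add 6 hours and 17 minutes leg 1 → 21:57 UTC.
Add 2 hours 15 minutes layover in Tehran → 00:12 UTC (Aug 9).
Add 10 hours 18 minutes leg 2 → 10:30 UTC.
Kathmandu is UTC+5:45, so local arrival = 10:30 + 5:45 = 16:15 on Aug 9.

16:15 on August 9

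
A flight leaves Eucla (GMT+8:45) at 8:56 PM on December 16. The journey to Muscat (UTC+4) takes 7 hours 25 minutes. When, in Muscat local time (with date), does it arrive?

Muscat is 4:45 behind Eucla.
After 7 hours 25 minutes it is 4:21 AM (Dec 17) in Eucla.
Shift by the zone difference: 4:21 AM − 4:45 = 11:36 PM on Dec 16 in Muscat.

11:36 PM on December 16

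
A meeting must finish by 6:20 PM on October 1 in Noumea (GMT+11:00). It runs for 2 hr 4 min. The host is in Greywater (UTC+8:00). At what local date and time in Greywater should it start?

Target end time in UTC: 6:20 PM − 11:00 = 7:20 AM on Oct 1.
Subtract 2 hours and 4 minutes → start 5:16 AM UTC on Oct 1.
Greywater is UTC+8:00: 5:16 AM + 8:00 = 1:16 PM on Oct 1.

1:16 PM on October 1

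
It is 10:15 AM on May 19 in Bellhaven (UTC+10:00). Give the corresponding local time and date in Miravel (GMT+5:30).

5:45 AM on May 19

In UTC: 10:15 AM − 10:00 = 12:15 AM on May 19.
Miravel is UTC+5:30: 12:15 AM + 5:30 = 5:45 AM on May 19.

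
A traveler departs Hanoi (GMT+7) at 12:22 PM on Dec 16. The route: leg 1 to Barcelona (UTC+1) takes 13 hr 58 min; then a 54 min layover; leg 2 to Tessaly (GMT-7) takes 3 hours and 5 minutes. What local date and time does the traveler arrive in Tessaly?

4:19 PM on Dec 16

Convert departure to UTC: 12:22 PM − 7:00 = 5:22 AM UTC on Dec 16.
Add 13 hours 58 minutes leg 1 → 7:20 PM UTC.
Add 54 minutes layover in Barcelona → 8:14 PM UTC.
Add 3 hours and 5 minutes leg 2 → 11:19 PM UTC.
Tessaly is UTC−7:00, so local arrival = 11:19 PM − 7:00 = 4:19 PM on Dec 16.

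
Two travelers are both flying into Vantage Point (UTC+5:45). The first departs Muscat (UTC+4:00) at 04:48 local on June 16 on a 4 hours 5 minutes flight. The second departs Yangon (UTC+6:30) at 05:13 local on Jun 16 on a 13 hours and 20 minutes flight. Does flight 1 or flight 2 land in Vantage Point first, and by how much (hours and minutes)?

the first, by 7 hours 10 minutes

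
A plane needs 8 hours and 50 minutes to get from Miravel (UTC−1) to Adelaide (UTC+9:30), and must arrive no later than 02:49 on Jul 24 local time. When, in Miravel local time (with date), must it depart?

07:29 on July 23

Target arrival in UTC: 02:49 − 9:30 = 17:19 on Jul 23.
Subtract 8 hours and 50 minutes → departure 08:29 UTC on Jul 23.
Miravel is UTC−1:00: 08:29 − 1:00 = 07:29 on Jul 23.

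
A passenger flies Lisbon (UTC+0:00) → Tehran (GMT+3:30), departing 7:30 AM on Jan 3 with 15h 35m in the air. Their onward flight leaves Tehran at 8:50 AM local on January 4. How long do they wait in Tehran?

6 hours 15 minutes

Lisbon is at UTC+0, so departure is already 7:30 AM UTC on Jan 3.
Add 15 hours and 35 minutes flight time → 11:05 PM UTC.
Tehran is UTC+3:30, so local arrival = 11:05 PM + 3:30 = 2:35 AM on Jan 4.
Layover = 8:50 AM − 2:35 AM = 6 hours 15 minutes.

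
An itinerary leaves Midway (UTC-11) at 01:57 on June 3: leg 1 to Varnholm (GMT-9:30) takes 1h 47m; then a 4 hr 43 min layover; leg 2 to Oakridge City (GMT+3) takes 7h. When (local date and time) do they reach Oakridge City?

05:27 on Jun 4

Convert departure to UTC: 01:57 + 11:00 = 12:57 UTC on Jun 3.
Add 1 hour and 47 minutes leg 1 → 14:44 UTC.
Add 4 hours and 43 minutes layover in Varnholm → 19:27 UTC.
Add 7 hours leg 2 → 02:27 UTC (Jun 4).
Oakridge City is UTC+3:00, so local arrival = 02:27 + 3:00 = 05:27 on Jun 4.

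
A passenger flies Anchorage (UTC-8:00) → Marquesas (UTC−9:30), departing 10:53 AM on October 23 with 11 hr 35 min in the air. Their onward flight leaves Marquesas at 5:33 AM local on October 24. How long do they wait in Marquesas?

8 hours 35 minutes

Convert departure to UTC: 10:53 AM + 8:00 = 6:53 PM UTC on Oct 23.
Add 11 hours and 35 minutes flight time → 6:28 AM UTC (Oct 24).
Marquesas is UTC−9:30, so local arrival = 6:28 AM − 9:30 = 8:58 PM on Oct 23.
Layover = 5:33 AM − 8:58 PM (+1 day) = 8 hours 35 minutes.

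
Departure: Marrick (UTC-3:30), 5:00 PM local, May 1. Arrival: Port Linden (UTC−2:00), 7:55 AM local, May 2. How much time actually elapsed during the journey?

13 hours 25 minutes

Departure in UTC: 5:00 PM + 3:30 = 8:30 PM on May 1.
Arrival in UTC: 7:55 AM + 2:00 = 9:55 AM on May 2.
Elapsed = 9:55 AM − 8:30 PM (+1 day) = 13 hours 25 minutes.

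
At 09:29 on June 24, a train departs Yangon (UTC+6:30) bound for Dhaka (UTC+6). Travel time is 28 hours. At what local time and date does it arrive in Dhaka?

Convert departure to UTC: 09:29 − 6:30 = 02:59 UTC on Jun 24.
Add 28 hours travel time → 06:59 UTC (Jun 25).
Dhaka is UTC+6:00, so local arrival = 06:59 + 6:00 = 12:59 on Jun 25.

12:59 on Jun 25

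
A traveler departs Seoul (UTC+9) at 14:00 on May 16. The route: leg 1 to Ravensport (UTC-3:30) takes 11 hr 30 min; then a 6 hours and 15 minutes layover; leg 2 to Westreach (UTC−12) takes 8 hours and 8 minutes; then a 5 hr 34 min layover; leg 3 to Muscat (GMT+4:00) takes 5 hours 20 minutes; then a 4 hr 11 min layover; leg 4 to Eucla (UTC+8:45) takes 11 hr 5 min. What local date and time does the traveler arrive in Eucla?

17:48 on May 18

Convert departure to UTC: 14:00 − 9:00 = 05:00 UTC on May 16.
Add 11 hours and 30 minutes leg 1 → 16:30 UTC.
Add 6 hours 15 minutes layover in Ravensport → 22:45 UTC.
Add 8 hours and 8 minutes leg 2 → 06:53 UTC (May 17).
Add 5 hours 34 minutes layover in Westreach → 12:27 UTC.
Add 5 hours and 20 minutes leg 3 → 17:47 UTC.
Add 4 hours and 11 minutes layover in Muscat → 21:58 UTC.
Add 11 hours and 5 minutes leg 4 → 09:03 UTC (May 18).
Eucla is UTC+8:45, so local arrival = 09:03 + 8:45 = 17:48 on May 18.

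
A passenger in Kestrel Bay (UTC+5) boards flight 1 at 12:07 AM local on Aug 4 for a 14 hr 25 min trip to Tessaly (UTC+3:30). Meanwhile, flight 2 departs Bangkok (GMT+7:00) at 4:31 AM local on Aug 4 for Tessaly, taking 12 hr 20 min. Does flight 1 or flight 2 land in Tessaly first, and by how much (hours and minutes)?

Flight 1 in UTC: 12:07 AM − 5:00 = 7:07 PM on Aug 3.
+14 hours 25 minutes → arrive 9:32 AM UTC on Aug 4.
Flight 2 in UTC: 4:31 AM − 7:00 = 9:31 PM on Aug 3.
+12 hours and 20 minutes → arrive 9:51 AM UTC on Aug 4.
Flight 1 lands earlier by 19 minutes.

the first, by 19 minutes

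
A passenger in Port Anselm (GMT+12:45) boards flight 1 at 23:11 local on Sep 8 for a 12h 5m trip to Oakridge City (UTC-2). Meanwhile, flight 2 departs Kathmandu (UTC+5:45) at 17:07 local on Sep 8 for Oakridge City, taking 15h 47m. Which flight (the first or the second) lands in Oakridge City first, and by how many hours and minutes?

the first, by 4 hours 38 minutes

Flight 1 in UTC: 23:11 − 12:45 = 10:26 on Sep 8.
+12 hours 5 minutes → arrive 22:31 UTC on Sep 8.
Flight 2 in UTC: 17:07 − 5:45 = 11:22 on Sep 8.
+15 hours 47 minutes → arrive 03:09 UTC on Sep 9.
Flight 1 lands earlier by 4 hours 38 minutes.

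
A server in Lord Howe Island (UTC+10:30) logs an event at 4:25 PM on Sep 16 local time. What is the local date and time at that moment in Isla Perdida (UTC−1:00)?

In UTC: 4:25 PM − 10:30 = 5:55 AM on Sep 16.
Isla Perdida is UTC−1:00: 5:55 AM − 1:00 = 4:55 AM on Sep 16.

4:55 AM on September 16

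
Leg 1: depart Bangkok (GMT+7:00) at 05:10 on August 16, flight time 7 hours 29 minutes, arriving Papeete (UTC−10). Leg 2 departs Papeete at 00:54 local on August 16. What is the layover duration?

Convert departure to UTC: 05:10 − 7:00 = 22:10 UTC on Aug 15.
Add 7 hours and 29 minutes flight time → 05:39 UTC (Aug 16).
Papeete is UTC−10:00, so local arrival = 05:39 − 10:00 = 19:39 on Aug 15.
Layover = 00:54 − 19:39 (+1 day) = 5 hours 15 minutes.

5 hours 15 minutes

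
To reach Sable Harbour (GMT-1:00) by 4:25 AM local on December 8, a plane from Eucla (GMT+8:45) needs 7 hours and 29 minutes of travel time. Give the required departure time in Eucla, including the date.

6:41 AM on December 8

Target arrival in UTC: 4:25 AM + 1:00 = 5:25 AM on Dec 8.
Subtract 7 hours and 29 minutes → departure 9:56 PM UTC on Dec 7.
Eucla is UTC+8:45: 9:56 PM + 8:45 = 6:41 AM on Dec 8.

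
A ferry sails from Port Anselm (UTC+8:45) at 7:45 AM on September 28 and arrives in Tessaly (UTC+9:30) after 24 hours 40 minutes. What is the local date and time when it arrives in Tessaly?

9:10 AM on Sep 29

Tessaly is 0:45 ahead of Port Anselm.
After 24 hours and 40 minutes it is 8:25 AM (Sep 29) in Port Anselm.
Shift by the zone difference: 8:25 AM + 0:45 = 9:10 AM on Sep 29 in Tessaly.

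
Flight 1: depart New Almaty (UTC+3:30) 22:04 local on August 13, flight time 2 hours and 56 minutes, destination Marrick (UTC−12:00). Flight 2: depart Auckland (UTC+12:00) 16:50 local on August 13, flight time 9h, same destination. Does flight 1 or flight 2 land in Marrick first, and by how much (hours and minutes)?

the second, by 7 hours 40 minutes

Flight 1 in UTC: 22:04 − 3:30 = 18:34 on Aug 13.
+2 hours 56 minutes → arrive 21:30 UTC on Aug 13.
Flight 2 in UTC: 16:50 − 12:00 = 04:50 on Aug 13.
+9 hours → arrive 13:50 UTC on Aug 13.
Flight 2 lands earlier by 7 hours 40 minutes.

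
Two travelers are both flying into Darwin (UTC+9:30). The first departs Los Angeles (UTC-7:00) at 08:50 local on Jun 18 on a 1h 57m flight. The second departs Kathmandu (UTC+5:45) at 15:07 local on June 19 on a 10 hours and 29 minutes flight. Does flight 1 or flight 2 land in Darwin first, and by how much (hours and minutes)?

Flight 1 in UTC: 08:50 + 7:00 = 15:50 on Jun 18.
+1 hour 57 minutes → arrive 17:47 UTC on Jun 18.
Flight 2 in UTC: 15:07 − 5:45 = 09:22 on Jun 19.
+10 hours and 29 minutes → arrive 19:51 UTC on Jun 19.
Flight 1 lands earlier by 26 hours 4 minutes.

the first, by 26 hours 4 minutes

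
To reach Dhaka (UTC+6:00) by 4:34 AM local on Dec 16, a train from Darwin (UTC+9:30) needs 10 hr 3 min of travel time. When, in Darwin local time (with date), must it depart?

10:01 PM on December 15

Target arrival in UTC: 4:34 AM − 6:00 = 10:34 PM on Dec 15.
Subtract 10 hours 3 minutes → departure 12:31 PM UTC on Dec 15.
Darwin is UTC+9:30: 12:31 PM + 9:30 = 10:01 PM on Dec 15.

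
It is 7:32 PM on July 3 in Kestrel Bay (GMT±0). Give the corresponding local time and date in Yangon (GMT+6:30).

Yangon is 6:30 ahead of Kestrel Bay.
Shift by the zone difference: 7:32 PM + 6:30 = 2:02 AM on Jul 4 in Yangon.

2:02 AM on Jul 4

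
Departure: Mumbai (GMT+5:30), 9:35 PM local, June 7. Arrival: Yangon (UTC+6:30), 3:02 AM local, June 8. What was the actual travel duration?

4 hours 27 minutes

Departure in UTC: 9:35 PM − 5:30 = 4:05 PM on Jun 7.
Arrival in UTC: 3:02 AM − 6:30 = 8:32 PM on Jun 7.
Elapsed = 8:32 PM − 4:05 PM = 4 hours 27 minutes.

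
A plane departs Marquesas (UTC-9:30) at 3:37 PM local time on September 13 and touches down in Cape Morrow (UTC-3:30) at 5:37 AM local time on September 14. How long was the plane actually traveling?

Departure in UTC: 3:37 PM + 9:30 = 1:07 AM on Sep 14.
Arrival in UTC: 5:37 AM + 3:30 = 9:07 AM on Sep 14.
Elapsed = 9:07 AM − 1:07 AM = 8 hours.

8 hours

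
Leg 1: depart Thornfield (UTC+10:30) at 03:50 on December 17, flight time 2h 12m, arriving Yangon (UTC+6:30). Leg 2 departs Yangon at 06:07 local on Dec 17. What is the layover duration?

4 hours 5 minutes

Convert departure to UTC: 03:50 − 10:30 = 17:20 UTC on Dec 16.
Add 2 hours and 12 minutes flight time → 19:32 UTC.
Yangon is UTC+6:30, so local arrival = 19:32 + 6:30 = 02:02 on Dec 17.
Layover = 06:07 − 02:02 = 4 hours 5 minutes.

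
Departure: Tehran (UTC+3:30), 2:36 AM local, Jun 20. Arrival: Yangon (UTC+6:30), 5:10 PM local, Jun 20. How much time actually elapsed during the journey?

11 hours 34 minutes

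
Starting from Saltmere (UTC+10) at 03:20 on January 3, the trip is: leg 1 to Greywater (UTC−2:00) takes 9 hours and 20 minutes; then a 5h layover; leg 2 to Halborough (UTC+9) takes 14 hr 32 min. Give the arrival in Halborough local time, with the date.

07:12 on January 4

Convert departure to UTC: 03:20 − 10:00 = 17:20 UTC on Jan 2.
Add 9 hours and 20 minutes leg 1 → 02:40 UTC (Jan 3).
Add 5 hours layover in Greywater → 07:40 UTC.
Add 14 hours and 32 minutes leg 2 → 22:12 UTC.
Halborough is UTC+9:00, so local arrival = 22:12 + 9:00 = 07:12 on Jan 4.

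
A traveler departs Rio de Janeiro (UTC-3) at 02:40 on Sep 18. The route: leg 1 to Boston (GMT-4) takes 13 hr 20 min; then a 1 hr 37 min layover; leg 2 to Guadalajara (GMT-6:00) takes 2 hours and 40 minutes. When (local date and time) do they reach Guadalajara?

17:17 on September 18

Convert departure to UTC: 02:40 + 3:00 = 05:40 UTC on Sep 18.
Add 13 hours 20 minutes leg 1 → 19:00 UTC.
Add 1 hour and 37 minutes layover in Boston → 20:37 UTC.
Add 2 hours 40 minutes leg 2 → 23:17 UTC.
Guadalajara is UTC−6:00, so local arrival = 23:17 − 6:00 = 17:17 on Sep 18.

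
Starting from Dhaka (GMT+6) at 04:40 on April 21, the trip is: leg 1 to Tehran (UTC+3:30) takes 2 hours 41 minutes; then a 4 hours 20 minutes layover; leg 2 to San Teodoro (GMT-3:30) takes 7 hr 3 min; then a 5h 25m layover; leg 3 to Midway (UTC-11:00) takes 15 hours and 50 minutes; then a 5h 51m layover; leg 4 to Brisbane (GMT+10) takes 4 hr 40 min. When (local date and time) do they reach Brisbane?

06:30 on April 23

Convert departure to UTC: 04:40 − 6:00 = 22:40 UTC on Apr 20.
Add 2 hours and 41 minutes leg 1 → 01:21 UTC (Apr 21).
Add 4 hours and 20 minutes layover in Tehran → 05:41 UTC.
Add 7 hours 3 minutes leg 2 → 12:44 UTC.
Add 5 hours and 25 minutes layover in San Teodoro → 18:09 UTC.
Add 15 hours 50 minutes leg 3 → 09:59 UTC (Apr 22).
Add 5 hours 51 minutes layover in Midway → 15:50 UTC.
Add 4 hours and 40 minutes leg 4 → 20:30 UTC.
Brisbane is UTC+10:00, so local arrival = 20:30 + 10:00 = 06:30 on Apr 23.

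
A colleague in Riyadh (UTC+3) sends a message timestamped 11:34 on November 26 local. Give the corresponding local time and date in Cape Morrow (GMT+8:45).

Cape Morrow is 5:45 ahead of Riyadh.
Shift by the zone difference: 11:34 + 5:45 = 17:19 on Nov 26 in Cape Morrow.

17:19 on November 26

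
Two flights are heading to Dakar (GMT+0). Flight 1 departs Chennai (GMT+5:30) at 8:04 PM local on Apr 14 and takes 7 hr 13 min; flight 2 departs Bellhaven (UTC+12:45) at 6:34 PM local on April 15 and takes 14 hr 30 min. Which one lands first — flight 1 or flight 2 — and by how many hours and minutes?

Flight 1 in UTC: 8:04 PM − 5:30 = 2:34 PM on Apr 14.
+7 hours 13 minutes → arrive 9:47 PM UTC on Apr 14.
Flight 2 in UTC: 6:34 PM − 12:45 = 5:49 AM on Apr 15.
+14 hours 30 minutes → arrive 8:19 PM UTC on Apr 15.
Flight 1 lands earlier by 22 hours 32 minutes.

the first, by 22 hours 32 minutes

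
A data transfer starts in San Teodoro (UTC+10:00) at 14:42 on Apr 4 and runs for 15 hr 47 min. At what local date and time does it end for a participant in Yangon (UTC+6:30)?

Yangon is 3:30 behind San Teodoro.
After 15 hours 47 minutes it is 06:29 (Apr 5) in San Teodoro.
Shift by the zone difference: 06:29 − 3:30 = 02:59 on Apr 5 in Yangon.

02:59 on April 5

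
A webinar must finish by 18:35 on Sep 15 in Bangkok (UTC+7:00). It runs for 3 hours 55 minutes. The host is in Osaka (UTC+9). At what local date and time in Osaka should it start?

16:40 on Sep 15

Target end time in UTC: 18:35 − 7:00 = 11:35 on Sep 15.
Subtract 3 hours and 55 minutes → start 07:40 UTC on Sep 15.
Osaka is UTC+9:00: 07:40 + 9:00 = 16:40 on Sep 15.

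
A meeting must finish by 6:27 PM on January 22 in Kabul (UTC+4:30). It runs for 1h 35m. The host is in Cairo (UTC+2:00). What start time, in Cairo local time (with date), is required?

2:22 PM on Jan 22

Target end time in UTC: 6:27 PM − 4:30 = 1:57 PM on Jan 22.
Subtract 1 hour and 35 minutes → start 12:22 PM UTC on Jan 22.
Cairo is UTC+2:00: 12:22 PM + 2:00 = 2:22 PM on Jan 22.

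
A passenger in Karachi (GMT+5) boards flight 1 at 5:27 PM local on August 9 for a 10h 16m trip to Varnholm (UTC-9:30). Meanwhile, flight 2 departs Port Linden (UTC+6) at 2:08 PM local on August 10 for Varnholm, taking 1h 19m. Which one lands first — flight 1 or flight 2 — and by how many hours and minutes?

Flight 1 in UTC: 5:27 PM − 5:00 = 12:27 PM on Aug 9.
+10 hours and 16 minutes → arrive 10:43 PM UTC on Aug 9.
Flight 2 in UTC: 2:08 PM − 6:00 = 8:08 AM on Aug 10.
+1 hour and 19 minutes → arrive 9:27 AM UTC on Aug 10.
Flight 1 lands earlier by 10 hours 44 minutes.

the first, by 10 hours 44 minutes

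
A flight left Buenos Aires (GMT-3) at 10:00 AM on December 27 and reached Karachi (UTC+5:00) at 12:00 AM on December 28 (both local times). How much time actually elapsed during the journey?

6 hours

Departure in UTC: 10:00 AM + 3:00 = 1:00 PM on Dec 27.
Arrival in UTC: 12:00 AM − 5:00 = 7:00 PM on Dec 27.
Elapsed = 7:00 PM − 1:00 PM = 6 hours.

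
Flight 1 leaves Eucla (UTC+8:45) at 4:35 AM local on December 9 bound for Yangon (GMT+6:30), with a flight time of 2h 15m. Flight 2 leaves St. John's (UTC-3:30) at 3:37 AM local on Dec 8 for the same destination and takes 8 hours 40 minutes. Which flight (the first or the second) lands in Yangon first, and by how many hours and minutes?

the second, by 6 hours 18 minutes

Flight 1 in UTC: 4:35 AM − 8:45 = 7:50 PM on Dec 8.
+2 hours and 15 minutes → arrive 10:05 PM UTC on Dec 8.
Flight 2 in UTC: 3:37 AM + 3:30 = 7:07 AM on Dec 8.
+8 hours and 40 minutes → arrive 3:47 PM UTC on Dec 8.
Flight 2 lands earlier by 6 hours 18 minutes.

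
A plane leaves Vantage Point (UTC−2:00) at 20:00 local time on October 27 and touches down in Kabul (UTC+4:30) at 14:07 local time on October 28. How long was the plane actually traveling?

Departure in UTC: 20:00 + 2:00 = 22:00 on Oct 27.
Arrival in UTC: 14:07 − 4:30 = 09:37 on Oct 28.
Elapsed = 09:37 − 22:00 (+1 day) = 11 hours 37 minutes.

11 hours 37 minutes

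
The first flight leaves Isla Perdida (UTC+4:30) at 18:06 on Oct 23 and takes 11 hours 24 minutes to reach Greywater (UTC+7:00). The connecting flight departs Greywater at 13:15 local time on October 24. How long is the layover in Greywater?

5 hours 15 minutes

Convert departure to UTC: 18:06 − 4:30 = 13:36 UTC on Oct 23.
Add 11 hours 24 minutes flight time → 01:00 UTC (Oct 24).
Greywater is UTC+7:00, so local arrival = 01:00 + 7:00 = 08:00 on Oct 24.
Layover = 13:15 − 08:00 = 5 hours 15 minutes.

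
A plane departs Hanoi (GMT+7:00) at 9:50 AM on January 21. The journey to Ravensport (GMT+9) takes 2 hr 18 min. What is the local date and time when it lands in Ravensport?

2:08 PM on January 21

Convert departure to UTC: 9:50 AM − 7:00 = 2:50 AM UTC on Jan 21.
Add 2 hours 18 minutes travel time → 5:08 AM UTC.
Ravensport is UTC+9:00, so local arrival = 5:08 AM + 9:00 = 2:08 PM on Jan 21.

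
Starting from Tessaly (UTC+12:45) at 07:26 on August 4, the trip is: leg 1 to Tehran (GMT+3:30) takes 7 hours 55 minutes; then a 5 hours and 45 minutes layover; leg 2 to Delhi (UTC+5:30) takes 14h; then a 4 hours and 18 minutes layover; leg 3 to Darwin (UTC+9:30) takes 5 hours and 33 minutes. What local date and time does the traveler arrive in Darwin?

17:42 on August 5

Convert departure to UTC: 07:26 − 12:45 = 18:41 UTC on Aug 3.
Add 7 hours and 55 minutes leg 1 → 02:36 UTC (Aug 4).
Add 5 hours 45 minutes layover in Tehran → 08:21 UTC.
Add 14 hours leg 2 → 22:21 UTC.
Add 4 hours 18 minutes layover in Delhi → 02:39 UTC (Aug 5).
Add 5 hours and 33 minutes leg 3 → 08:12 UTC.
Darwin is UTC+9:30, so local arrival = 08:12 + 9:30 = 17:42 on Aug 5.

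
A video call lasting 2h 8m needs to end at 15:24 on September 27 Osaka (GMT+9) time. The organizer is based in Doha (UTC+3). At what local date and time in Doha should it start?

Target end time in UTC: 15:24 − 9:00 = 06:24 on Sep 27.
Subtract 2 hours and 8 minutes → start 04:16 UTC on Sep 27.
Doha is UTC+3:00: 04:16 + 3:00 = 07:16 on Sep 27.

07:16 on Sep 27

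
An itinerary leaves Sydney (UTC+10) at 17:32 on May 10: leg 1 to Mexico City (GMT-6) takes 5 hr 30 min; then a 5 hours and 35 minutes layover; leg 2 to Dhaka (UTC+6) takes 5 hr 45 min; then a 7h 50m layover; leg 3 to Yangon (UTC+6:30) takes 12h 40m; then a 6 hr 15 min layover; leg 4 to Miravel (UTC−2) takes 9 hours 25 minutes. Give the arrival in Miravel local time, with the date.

Convert departure to UTC: 17:32 − 10:00 = 07:32 UTC on May 10.
Add 5 hours 30 minutes leg 1 → 13:02 UTC.
Add 5 hours 35 minutes layover in Mexico City → 18:37 UTC.
Add 5 hours 45 minutes leg 2 → 00:22 UTC (May 11).
Add 7 hours and 50 minutes layover in Dhaka → 08:12 UTC.
Add 12 hours and 40 minutes leg 3 → 20:52 UTC.
Add 6 hours 15 minutes layover in Yangon → 03:07 UTC (May 12).
Add 9 hours 25 minutes leg 4 → 12:32 UTC.
Miravel is UTC−2:00, so local arrival = 12:32 − 2:00 = 10:32 on May 12.

10:32 on May 12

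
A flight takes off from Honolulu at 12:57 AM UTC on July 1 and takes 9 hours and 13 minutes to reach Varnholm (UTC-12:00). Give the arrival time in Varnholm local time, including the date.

Departure is given in UTC: 12:57 AM on Jul 1.
Add 9 hours 13 minutes → 10:10 AM UTC.
Varnholm is UTC−12:00: 10:10 AM − 12:00 = 10:10 PM on Jun 30.

10:10 PM on Jun 30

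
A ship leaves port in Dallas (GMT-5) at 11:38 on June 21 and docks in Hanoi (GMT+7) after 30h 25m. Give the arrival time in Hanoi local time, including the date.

Convert departure to UTC: 11:38 + 5:00 = 16:38 UTC on Jun 21.
Add 30 hours and 25 minutes travel time → 23:03 UTC (Jun 22).
Hanoi is UTC+7:00, so local arrival = 23:03 + 7:00 = 06:03 on Jun 23.

06:03 on June 23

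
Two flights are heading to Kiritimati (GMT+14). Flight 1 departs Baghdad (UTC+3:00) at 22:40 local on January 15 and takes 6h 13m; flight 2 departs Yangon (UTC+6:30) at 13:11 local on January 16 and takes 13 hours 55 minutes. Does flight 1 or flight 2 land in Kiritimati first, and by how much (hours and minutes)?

the first, by 18 hours 43 minutes

Flight 1 in UTC: 22:40 − 3:00 = 19:40 on Jan 15.
+6 hours and 13 minutes → arrive 01:53 UTC on Jan 16.
Flight 2 in UTC: 13:11 − 6:30 = 06:41 on Jan 16.
+13 hours 55 minutes → arrive 20:36 UTC on Jan 16.
Flight 1 lands earlier by 18 hours 43 minutes.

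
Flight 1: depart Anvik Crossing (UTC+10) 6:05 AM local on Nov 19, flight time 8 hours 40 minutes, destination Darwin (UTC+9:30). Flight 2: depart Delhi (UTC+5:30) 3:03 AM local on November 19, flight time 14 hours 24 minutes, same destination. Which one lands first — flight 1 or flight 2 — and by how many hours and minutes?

the first, by 7 hours 12 minutes

Flight 1 in UTC: 6:05 AM − 10:00 = 8:05 PM on Nov 18.
+8 hours 40 minutes → arrive 4:45 AM UTC on Nov 19.
Flight 2 in UTC: 3:03 AM − 5:30 = 9:33 PM on Nov 18.
+14 hours and 24 minutes → arrive 11:57 AM UTC on Nov 19.
Flight 1 lands earlier by 7 hours 12 minutes.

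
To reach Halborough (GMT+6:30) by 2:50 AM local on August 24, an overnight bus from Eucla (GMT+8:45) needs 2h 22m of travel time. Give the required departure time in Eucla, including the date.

2:43 AM on Aug 24

Target arrival in UTC: 2:50 AM − 6:30 = 8:20 PM on Aug 23.
Subtract 2 hours and 22 minutes → departure 5:58 PM UTC on Aug 23.
Eucla is UTC+8:45: 5:58 PM + 8:45 = 2:43 AM on Aug 24.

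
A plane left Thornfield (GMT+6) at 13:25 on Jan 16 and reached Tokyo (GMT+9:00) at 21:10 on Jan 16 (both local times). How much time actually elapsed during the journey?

Departure in UTC: 13:25 − 6:00 = 07:25 on Jan 16.
Arrival in UTC: 21:10 − 9:00 = 12:10 on Jan 16.
Elapsed = 12:10 − 07:25 = 4 hours 45 minutes.

4 hours 45 minutes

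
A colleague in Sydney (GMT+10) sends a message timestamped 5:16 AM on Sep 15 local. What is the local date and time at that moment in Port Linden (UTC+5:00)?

12:16 AM on Sep 15

In UTC: 5:16 AM − 10:00 = 7:16 PM on Sep 14.
Port Linden is UTC+5:00: 7:16 PM + 5:00 = 12:16 AM on Sep 15.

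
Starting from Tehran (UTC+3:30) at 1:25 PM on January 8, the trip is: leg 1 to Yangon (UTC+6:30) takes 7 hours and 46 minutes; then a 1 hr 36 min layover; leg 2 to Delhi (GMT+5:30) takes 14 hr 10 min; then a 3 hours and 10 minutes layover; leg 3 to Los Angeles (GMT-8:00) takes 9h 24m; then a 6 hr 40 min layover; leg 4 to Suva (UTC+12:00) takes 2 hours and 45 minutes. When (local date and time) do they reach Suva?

7:26 PM on Jan 10

Convert departure to UTC: 1:25 PM − 3:30 = 9:55 AM UTC on Jan 8.
Add 7 hours and 46 minutes leg 1 → 5:41 PM UTC.
Add 1 hour 36 minutes layover in Yangon → 7:17 PM UTC.
Add 14 hours 10 minutes leg 2 → 9:27 AM UTC (Jan 9).
Add 3 hours 10 minutes layover in Delhi → 12:37 PM UTC.
Add 9 hours 24 minutes leg 3 → 10:01 PM UTC.
Add 6 hours and 40 minutes layover in Los Angeles → 4:41 AM UTC (Jan 10).
Add 2 hours and 45 minutes leg 4 → 7:26 AM UTC.
Suva is UTC+12:00, so local arrival = 7:26 AM + 12:00 = 7:26 PM on Jan 10.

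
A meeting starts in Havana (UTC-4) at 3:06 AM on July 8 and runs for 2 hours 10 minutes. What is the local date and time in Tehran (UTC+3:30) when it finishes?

Convert start to UTC: 3:06 AM + 4:00 = 7:06 AM UTC on Jul 8.
Add 2 hours and 10 minutes duration → 9:16 AM UTC.
Tehran is UTC+3:30, so local end time = 9:16 AM + 3:30 = 12:46 PM on Jul 8.

12:46 PM on Jul 8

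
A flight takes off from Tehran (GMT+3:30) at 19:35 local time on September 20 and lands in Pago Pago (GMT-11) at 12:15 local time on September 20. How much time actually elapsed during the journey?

Pago Pago is 14:30 behind Tehran.
Clock-face elapsed time (ignoring zones) is −7 hours 20 minutes.
Actual elapsed = −7 hours 20 minutes + 14:30 = 7 hours 10 minutes.

7 hours 10 minutes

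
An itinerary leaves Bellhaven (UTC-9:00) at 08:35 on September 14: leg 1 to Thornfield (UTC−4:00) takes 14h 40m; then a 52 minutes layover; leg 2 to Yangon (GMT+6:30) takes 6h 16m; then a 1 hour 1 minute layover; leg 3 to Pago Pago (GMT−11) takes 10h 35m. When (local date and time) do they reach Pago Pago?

Convert departure to UTC: 08:35 + 9:00 = 17:35 UTC on Sep 14.
Add 14 hours and 40 minutes leg 1 → 08:15 UTC (Sep 15).
Add 52 minutes layover in Thornfield → 09:07 UTC.
Add 6 hours and 16 minutes leg 2 → 15:23 UTC.
Add 1 hour 1 minute layover in Yangon → 16:24 UTC.
Add 10 hours 35 minutes leg 3 → 02:59 UTC (Sep 16).
Pago Pago is UTC−11:00, so local arrival = 02:59 − 11:00 = 15:59 on Sep 15.

15:59 on September 15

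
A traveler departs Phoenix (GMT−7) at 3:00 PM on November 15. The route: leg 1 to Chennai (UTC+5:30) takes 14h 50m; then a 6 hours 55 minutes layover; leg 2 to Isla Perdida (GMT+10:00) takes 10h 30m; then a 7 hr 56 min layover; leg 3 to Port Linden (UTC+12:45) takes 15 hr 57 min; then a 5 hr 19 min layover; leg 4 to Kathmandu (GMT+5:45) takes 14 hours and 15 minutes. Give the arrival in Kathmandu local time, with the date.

Convert departure to UTC: 3:00 PM + 7:00 = 10:00 PM UTC on Nov 15.
Add 14 hours and 50 minutes leg 1 → 12:50 PM UTC (Nov 16).
Add 6 hours 55 minutes layover in Chennai → 7:45 PM UTC.
Add 10 hours 30 minutes leg 2 → 6:15 AM UTC (Nov 17).
Add 7 hours and 56 minutes layover in Isla Perdida → 2:11 PM UTC.
Add 15 hours 57 minutes leg 3 → 6:08 AM UTC (Nov 18).
Add 5 hours 19 minutes layover in Port Linden → 11:27 AM UTC.
Add 14 hours and 15 minutes leg 4 → 1:42 AM UTC (Nov 19).
Kathmandu is UTC+5:45, so local arrival = 1:42 AM + 5:45 = 7:27 AM on Nov 19.

7:27 AM on November 19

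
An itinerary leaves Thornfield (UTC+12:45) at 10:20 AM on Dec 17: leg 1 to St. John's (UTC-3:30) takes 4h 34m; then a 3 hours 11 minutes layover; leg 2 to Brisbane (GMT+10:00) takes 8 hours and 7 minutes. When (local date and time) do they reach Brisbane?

11:27 PM on Dec 17

Convert departure to UTC: 10:20 AM − 12:45 = 9:35 PM UTC on Dec 16.
Add 4 hours and 34 minutes leg 1 → 2:09 AM UTC (Dec 17).
Add 3 hours and 11 minutes layover in St. John's → 5:20 AM UTC.
Add 8 hours 7 minutes leg 2 → 1:27 PM UTC.
Brisbane is UTC+10:00, so local arrival = 1:27 PM + 10:00 = 11:27 PM on Dec 17.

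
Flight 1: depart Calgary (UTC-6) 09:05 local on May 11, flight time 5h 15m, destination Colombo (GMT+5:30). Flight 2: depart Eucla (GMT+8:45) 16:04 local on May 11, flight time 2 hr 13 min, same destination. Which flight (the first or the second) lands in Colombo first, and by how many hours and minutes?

Flight 1 in UTC: 09:05 + 6:00 = 15:05 on May 11.
+5 hours and 15 minutes → arrive 20:20 UTC on May 11.
Flight 2 in UTC: 16:04 − 8:45 = 07:19 on May 11.
+2 hours 13 minutes → arrive 09:32 UTC on May 11.
Flight 2 lands earlier by 10 hours 48 minutes.

the second, by 10 hours 48 minutes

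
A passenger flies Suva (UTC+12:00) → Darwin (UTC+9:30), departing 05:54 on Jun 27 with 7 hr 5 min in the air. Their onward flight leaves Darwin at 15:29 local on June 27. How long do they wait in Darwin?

Convert departure to UTC: 05:54 − 12:00 = 17:54 UTC on Jun 26.
Add 7 hours 5 minutes flight time → 00:59 UTC (Jun 27).
Darwin is UTC+9:30, so local arrival = 00:59 + 9:30 = 10:29 on Jun 27.
Layover = 15:29 − 10:29 = 5 hours.

5 hours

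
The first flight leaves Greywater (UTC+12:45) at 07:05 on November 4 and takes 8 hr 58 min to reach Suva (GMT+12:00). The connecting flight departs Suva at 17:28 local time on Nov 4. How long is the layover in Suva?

Convert departure to UTC: 07:05 − 12:45 = 18:20 UTC on Nov 3.
Add 8 hours 58 minutes flight time → 03:18 UTC (Nov 4).
Suva is UTC+12:00, so local arrival = 03:18 + 12:00 = 15:18 on Nov 4.
Layover = 17:28 − 15:18 = 2 hours 10 minutes.

2 hours 10 minutes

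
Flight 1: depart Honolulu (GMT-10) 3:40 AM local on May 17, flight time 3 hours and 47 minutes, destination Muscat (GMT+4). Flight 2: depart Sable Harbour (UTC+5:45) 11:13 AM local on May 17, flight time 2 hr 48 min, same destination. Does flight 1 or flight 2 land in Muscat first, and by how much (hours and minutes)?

the second, by 9 hours 11 minutes

Flight 1 in UTC: 3:40 AM + 10:00 = 1:40 PM on May 17.
+3 hours and 47 minutes → arrive 5:27 PM UTC on May 17.
Flight 2 in UTC: 11:13 AM − 5:45 = 5:28 AM on May 17.
+2 hours 48 minutes → arrive 8:16 AM UTC on May 17.
Flight 2 lands earlier by 9 hours 11 minutes.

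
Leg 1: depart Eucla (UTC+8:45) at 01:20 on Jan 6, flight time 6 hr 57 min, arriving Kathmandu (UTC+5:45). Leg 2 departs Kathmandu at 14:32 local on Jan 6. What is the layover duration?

Convert departure to UTC: 01:20 − 8:45 = 16:35 UTC on Jan 5.
Add 6 hours and 57 minutes flight time → 23:32 UTC.
Kathmandu is UTC+5:45, so local arrival = 23:32 + 5:45 = 05:17 on Jan 6.
Layover = 14:32 − 05:17 = 9 hours 15 minutes.

9 hours 15 minutes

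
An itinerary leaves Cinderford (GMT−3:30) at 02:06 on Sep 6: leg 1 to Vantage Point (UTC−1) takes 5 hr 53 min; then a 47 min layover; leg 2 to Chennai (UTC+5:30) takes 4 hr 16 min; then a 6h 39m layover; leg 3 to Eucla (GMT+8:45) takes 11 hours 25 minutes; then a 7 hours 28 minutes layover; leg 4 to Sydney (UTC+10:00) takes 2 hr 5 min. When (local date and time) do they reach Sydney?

06:09 on September 8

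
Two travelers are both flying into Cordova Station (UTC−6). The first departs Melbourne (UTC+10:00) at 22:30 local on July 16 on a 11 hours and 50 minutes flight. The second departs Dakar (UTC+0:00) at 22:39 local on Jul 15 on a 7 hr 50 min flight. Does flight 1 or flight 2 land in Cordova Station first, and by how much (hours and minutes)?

Flight 1 in UTC: 22:30 − 10:00 = 12:30 on Jul 16.
+11 hours 50 minutes → arrive 00:20 UTC on Jul 17.
Flight 2 departs at 22:39 UTC (Jul 15).
+7 hours and 50 minutes → arrive 06:29 UTC on Jul 16.
Flight 2 lands earlier by 17 hours 51 minutes.

the second, by 17 hours 51 minutes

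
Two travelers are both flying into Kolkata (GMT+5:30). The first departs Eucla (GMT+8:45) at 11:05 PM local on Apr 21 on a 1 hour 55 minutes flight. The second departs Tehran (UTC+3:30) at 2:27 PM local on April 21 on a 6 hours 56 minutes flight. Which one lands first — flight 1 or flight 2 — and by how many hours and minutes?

Flight 1 in UTC: 11:05 PM − 8:45 = 2:20 PM on Apr 21.
+1 hour and 55 minutes → arrive 4:15 PM UTC on Apr 21.
Flight 2 in UTC: 2:27 PM − 3:30 = 10:57 AM on Apr 21.
+6 hours 56 minutes → arrive 5:53 PM UTC on Apr 21.
Flight 1 lands earlier by 1 hour 38 minutes.

the first, by 1 hour 38 minutes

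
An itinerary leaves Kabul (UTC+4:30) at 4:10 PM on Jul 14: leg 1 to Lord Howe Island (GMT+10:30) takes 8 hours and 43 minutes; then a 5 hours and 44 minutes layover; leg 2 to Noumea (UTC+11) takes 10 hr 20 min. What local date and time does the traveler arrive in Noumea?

Convert departure to UTC: 4:10 PM − 4:30 = 11:40 AM UTC on Jul 14.
Add 8 hours and 43 minutes leg 1 → 8:23 PM UTC.
Add 5 hours and 44 minutes layover in Lord Howe Island → 2:07 AM UTC (Jul 15).
Add 10 hours and 20 minutes leg 2 → 12:27 PM UTC.
Noumea is UTC+11:00, so local arrival = 12:27 PM + 11:00 = 11:27 PM on Jul 15.

11:27 PM on July 15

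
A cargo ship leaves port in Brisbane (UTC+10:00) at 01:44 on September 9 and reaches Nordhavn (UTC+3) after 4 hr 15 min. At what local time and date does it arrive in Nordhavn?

Convert departure to UTC: 01:44 − 10:00 = 15:44 UTC on Sep 8.
Add 4 hours and 15 minutes travel time → 19:59 UTC.
Nordhavn is UTC+3:00, so local arrival = 19:59 + 3:00 = 22:59 on Sep 8.

22:59 on Sep 8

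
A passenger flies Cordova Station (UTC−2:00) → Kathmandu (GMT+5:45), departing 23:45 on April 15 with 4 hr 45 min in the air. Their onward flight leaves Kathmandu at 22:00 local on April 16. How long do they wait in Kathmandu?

9 hours 45 minutes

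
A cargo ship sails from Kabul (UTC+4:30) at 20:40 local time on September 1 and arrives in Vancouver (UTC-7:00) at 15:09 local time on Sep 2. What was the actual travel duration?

Vancouver is 11:30 behind Kabul.
Clock-face elapsed time (ignoring zones) is 18 hours 29 minutes.
Actual elapsed = 18 hours 29 minutes + 11:30 = 29 hours 59 minutes.

29 hours 59 minutes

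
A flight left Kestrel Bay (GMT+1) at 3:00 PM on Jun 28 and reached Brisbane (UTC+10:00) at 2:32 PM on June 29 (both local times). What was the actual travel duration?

14 hours 32 minutes

Brisbane is 9:00 ahead of Kestrel Bay.
Clock-face elapsed time (ignoring zones) is 23 hours 32 minutes.
Actual elapsed = 23 hours 32 minutes − 9:00 = 14 hours 32 minutes.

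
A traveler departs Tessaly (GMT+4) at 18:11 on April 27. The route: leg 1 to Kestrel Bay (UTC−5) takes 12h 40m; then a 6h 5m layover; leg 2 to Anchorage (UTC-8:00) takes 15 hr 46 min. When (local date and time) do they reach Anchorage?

Convert departure to UTC: 18:11 − 4:00 = 14:11 UTC on Apr 27.
Add 12 hours 40 minutes leg 1 → 02:51 UTC (Apr 28).
Add 6 hours and 5 minutes layover in Kestrel Bay → 08:56 UTC.
Add 15 hours and 46 minutes leg 2 → 00:42 UTC (Apr 29).
Anchorage is UTC−8:00, so local arrival = 00:42 − 8:00 = 16:42 on Apr 28.

16:42 on April 28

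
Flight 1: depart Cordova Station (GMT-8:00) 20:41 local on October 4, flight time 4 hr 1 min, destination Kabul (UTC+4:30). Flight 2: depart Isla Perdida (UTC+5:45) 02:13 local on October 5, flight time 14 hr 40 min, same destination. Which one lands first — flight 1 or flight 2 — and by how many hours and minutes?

Flight 1 in UTC: 20:41 + 8:00 = 04:41 on Oct 5.
+4 hours 1 minute → arrive 08:42 UTC on Oct 5.
Flight 2 in UTC: 02:13 − 5:45 = 20:28 on Oct 4.
+14 hours 40 minutes → arrive 11:08 UTC on Oct 5.
Flight 1 lands earlier by 2 hours 26 minutes.

the first, by 2 hours 26 minutes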